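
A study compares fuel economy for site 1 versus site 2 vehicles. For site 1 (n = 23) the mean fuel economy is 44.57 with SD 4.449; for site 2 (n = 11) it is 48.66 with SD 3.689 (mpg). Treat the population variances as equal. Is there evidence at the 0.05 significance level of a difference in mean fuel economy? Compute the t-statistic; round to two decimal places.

-2.64

Let group 1 = site 1, group 2 = site 2. H0: μ_1 = μ_2; H1: μ_1 ≠ μ_2 (two-sample pooled-variance t-test, two-sided).
s_p² = [(23−1)·4.449² + (11−1)·3.689²]/(23+11−2) = 17.8608
t = (44.57 − 48.66)/√[17.8608·(1/23 + 1/11)] = -2.64
df = n₁ + n₂ − 2 = 32
Two-sided p-value ≈ 0.013
Since p ≈ 0.013 < α = 0.05, reject H0; the evidence is statistically significant.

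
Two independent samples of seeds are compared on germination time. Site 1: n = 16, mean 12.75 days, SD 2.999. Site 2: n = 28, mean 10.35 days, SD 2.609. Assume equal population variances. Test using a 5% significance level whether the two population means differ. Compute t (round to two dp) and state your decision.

t = 2.78; reject H0

Let group 1 = site 1, group 2 = site 2. H0: μ_1 = μ_2; H1: μ_1 ≠ μ_2 (two-sample pooled-variance t-test, two-sided).
s_p² = [(16−1)·2.999² + (28−1)·2.609²]/(16+28−2) = 7.588
t = (12.75 − 10.35)/√[7.588·(1/16 + 1/28)] = 2.78
df = n₁ + n₂ − 2 = 42
Two-sided p-value ≈ 0.0081
Since p ≈ 0.0081 < α = 0.05, reject H0; the data support H1.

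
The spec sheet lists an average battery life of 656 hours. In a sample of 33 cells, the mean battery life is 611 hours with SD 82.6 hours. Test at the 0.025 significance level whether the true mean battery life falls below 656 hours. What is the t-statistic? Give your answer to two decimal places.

-3.13

H0: μ = 656; H1: μ < 656 (one-sample t-test, left-tailed).
t = (x̄ − μ₀)/(s/√n) = (611 − 656)/(82.6/√33) = -3.13
df = n − 1 = 32
p-value = P(T ≤ -3.13) ≈ 0.002
Since p ≈ 0.002 < α = 0.025, reject H0; the data support H1.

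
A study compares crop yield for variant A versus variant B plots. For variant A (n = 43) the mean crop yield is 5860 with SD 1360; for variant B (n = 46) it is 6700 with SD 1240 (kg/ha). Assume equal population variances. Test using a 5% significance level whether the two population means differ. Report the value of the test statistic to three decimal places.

-3.048

Let group 1 = variant A, group 2 = variant B. H0: μ_1 = μ_2; H1: μ_1 ≠ μ_2 (two-sample pooled-variance t-test, two-sided).
s_p² = [(43−1)·1360² + (46−1)·1240²]/(43+46−2) = 1688220
t = (5860 − 6700)/√[1688220·(1/43 + 1/46)] = -3.048
df = n₁ + n₂ − 2 = 87
Two-sided p-value ≈ 0.0031
Since p ≈ 0.0031 < α = 0.05, reject H0; the data support H1.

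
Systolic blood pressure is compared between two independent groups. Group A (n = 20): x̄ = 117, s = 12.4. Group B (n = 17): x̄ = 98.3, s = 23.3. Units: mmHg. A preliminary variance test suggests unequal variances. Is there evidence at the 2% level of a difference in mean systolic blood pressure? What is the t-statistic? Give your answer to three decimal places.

Let group 1 = group A, group 2 = group B. H0: μ_1 = μ_2; H1: μ_1 ≠ μ_2 (Welch's two-sample t-test, two-sided).
t = (x̄_1 − x̄_2)/√(s_1²/n_1 + s_2²/n_2) = (117 − 98.3)/√(12.4²/20 + 23.3²/17) = 2.971
Welch–Satterthwaite df ≈ 23.48
Two-sided p-value ≈ 0.007
Since p ≈ 0.007 < α = 0.02, reject H0; the data support H1.

2.971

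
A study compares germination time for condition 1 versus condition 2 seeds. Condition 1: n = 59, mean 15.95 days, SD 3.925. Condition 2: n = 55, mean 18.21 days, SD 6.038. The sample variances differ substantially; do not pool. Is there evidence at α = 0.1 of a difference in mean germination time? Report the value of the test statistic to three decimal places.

-2.351

Let group 1 = condition 1, group 2 = condition 2. H0: μ_1 = μ_2; H1: μ_1 ≠ μ_2 (Welch's two-sample t-test, two-sided).
t = (x̄_1 − x̄_2)/√(s_1²/n_1 + s_2²/n_2) = (15.95 − 18.21)/√(3.925²/59 + 6.038²/55) = -2.351
Welch–Satterthwaite df ≈ 91.68
Two-sided p-value ≈ 0.0209
Since p ≈ 0.0209 < α = 0.1, reject H0; the data support H1.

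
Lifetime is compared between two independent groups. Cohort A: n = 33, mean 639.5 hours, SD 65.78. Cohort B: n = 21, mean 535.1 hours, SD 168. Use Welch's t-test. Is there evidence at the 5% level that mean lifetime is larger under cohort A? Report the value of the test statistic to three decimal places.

Let group 1 = cohort A, group 2 = cohort B. H0: μ_1 = μ_2; H1: μ_1 > μ_2 (Welch's two-sample t-test, right-tailed).
t = (x̄_1 − x̄_2)/√(s_1²/n_1 + s_2²/n_2) = (639.5 − 535.1)/√(65.78²/33 + 168²/21) = 2.718
Welch–Satterthwaite df ≈ 23.95
p-value = P(T ≥ 2.718) ≈ 0.0060
Since p ≈ 0.0060 < α = 0.05, reject H0; the evidence is statistically significant.

2.718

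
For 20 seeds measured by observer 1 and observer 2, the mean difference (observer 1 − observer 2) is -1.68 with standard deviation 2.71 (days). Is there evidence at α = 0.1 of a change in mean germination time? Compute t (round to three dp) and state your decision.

H0: μ_d = 0; H1: μ_d ≠ 0 (paired t-test on the differences, two-sided).
t = d̄/(s_d/√n) = -1.68/(2.71/√20) = -2.772
df = n − 1 = 19
Two-sided p-value ≈ 0.012
Since p ≈ 0.012 < α = 0.1, reject H0; the evidence is statistically significant.

t = -2.772; reject H0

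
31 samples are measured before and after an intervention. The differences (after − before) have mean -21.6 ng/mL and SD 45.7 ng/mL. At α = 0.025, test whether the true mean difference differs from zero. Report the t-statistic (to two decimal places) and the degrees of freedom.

H0: μ_d = 0; H1: μ_d ≠ 0 (paired t-test on the differences, two-sided).
t = d̄/(s_d/√n) = -21.6/(45.7/√31) = -2.63
df = n − 1 = 30
Two-sided p-value ≈ 0.0133
Since p ≈ 0.0133 < α = 0.025, reject H0; the evidence is statistically significant.

t = -2.63, df = 30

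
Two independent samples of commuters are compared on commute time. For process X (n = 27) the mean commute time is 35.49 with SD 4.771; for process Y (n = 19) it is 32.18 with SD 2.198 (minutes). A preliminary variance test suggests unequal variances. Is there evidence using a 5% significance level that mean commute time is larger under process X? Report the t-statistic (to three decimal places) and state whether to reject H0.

t = 3.160; reject H0

Let group 1 = process X, group 2 = process Y. H0: μ_1 = μ_2; H1: μ_1 > μ_2 (Welch's two-sample t-test, right-tailed).
t = (x̄_1 − x̄_2)/√(s_1²/n_1 + s_2²/n_2) = (35.49 − 32.18)/√(4.771²/27 + 2.198²/19) = 3.160
Welch–Satterthwaite df ≈ 38.93
p-value = P(T ≥ 3.160) ≈ 0.002
Since p ≈ 0.002 < α = 0.05, reject H0; the evidence is statistically significant.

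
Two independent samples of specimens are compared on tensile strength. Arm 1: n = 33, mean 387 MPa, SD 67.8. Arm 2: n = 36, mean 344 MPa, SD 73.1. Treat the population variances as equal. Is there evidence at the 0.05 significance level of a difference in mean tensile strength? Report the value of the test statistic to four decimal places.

2.5266

Let group 1 = arm 1, group 2 = arm 2. H0: μ_1 = μ_2; H1: μ_1 ≠ μ_2 (two-sample pooled-variance t-test, two-sided).
s_p² = [(33−1)·67.8² + (36−1)·73.1²]/(33+36−2) = 4986.94
t = (387 − 344)/√[4986.94·(1/33 + 1/36)] = 2.5266
df = n₁ + n₂ − 2 = 67
Two-sided p-value ≈ 0.0139
Since p ≈ 0.0139 < α = 0.05, reject H0; the data support H1.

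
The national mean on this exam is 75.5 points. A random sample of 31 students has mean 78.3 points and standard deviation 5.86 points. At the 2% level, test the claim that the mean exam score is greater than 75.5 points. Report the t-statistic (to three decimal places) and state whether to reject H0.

H0: μ = 75.5; H1: μ > 75.5 (one-sample t-test, right-tailed).
t = (x̄ − μ₀)/(s/√n) = (78.3 − 75.5)/(5.86/√31) = 2.660
df = n − 1 = 30
p-value = P(T ≥ 2.660) ≈ 0.006
Since p ≈ 0.006 < α = 0.02, reject H0; the evidence is statistically significant.

t = 2.660; reject H0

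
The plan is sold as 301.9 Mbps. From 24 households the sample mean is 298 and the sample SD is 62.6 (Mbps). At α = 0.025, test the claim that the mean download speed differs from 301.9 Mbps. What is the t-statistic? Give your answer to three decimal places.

-0.305

H0: μ = 301.9; H1: μ ≠ 301.9 (one-sample t-test, two-sided).
t = (x̄ − μ₀)/(s/√n) = (298 − 301.9)/(62.6/√24) = -0.305
df = n − 1 = 23
Two-sided p-value ≈ 0.7630
Since p ≈ 0.7630 > α = 0.025, fail to reject H0; the evidence is not statistically significant.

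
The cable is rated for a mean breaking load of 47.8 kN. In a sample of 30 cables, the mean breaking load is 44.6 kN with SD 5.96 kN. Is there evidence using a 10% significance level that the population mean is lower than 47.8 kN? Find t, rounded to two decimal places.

-2.94

H0: μ = 47.8; H1: μ < 47.8 (one-sample t-test, left-tailed).
t = (x̄ − μ₀)/(s/√n) = (44.6 − 47.8)/(5.96/√30) = -2.94
df = n − 1 = 29
p-value = P(T ≤ -2.94) ≈ 0.0032
Since p ≈ 0.0032 < α = 0.1, reject H0; the data support H1.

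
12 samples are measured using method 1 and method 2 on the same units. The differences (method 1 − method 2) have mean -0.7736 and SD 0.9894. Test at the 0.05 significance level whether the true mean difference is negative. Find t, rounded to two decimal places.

-2.71

H0: μ_d = 0; H1: μ_d < 0 (paired t-test on the differences, left-tailed).
t = d̄/(s_d/√n) = -0.7736/(0.9894/√12) = -2.71
df = n − 1 = 11
p-value = P(T ≤ -2.71) ≈ 0.0102
Since p ≈ 0.0102 < α = 0.05, reject H0; the evidence is statistically significant.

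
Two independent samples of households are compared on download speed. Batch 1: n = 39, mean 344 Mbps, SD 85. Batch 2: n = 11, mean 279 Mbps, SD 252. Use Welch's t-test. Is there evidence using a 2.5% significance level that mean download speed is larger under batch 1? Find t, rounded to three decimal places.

Let group 1 = batch 1, group 2 = batch 2. H0: μ_1 = μ_2; H1: μ_1 > μ_2 (Welch's two-sample t-test, right-tailed).
t = (x̄_1 − x̄_2)/√(s_1²/n_1 + s_2²/n_2) = (344 − 279)/√(85²/39 + 252²/11) = 0.842
Welch–Satterthwaite df ≈ 10.65
p-value = P(T ≥ 0.842) ≈ 0.2091
Since p ≈ 0.2091 > α = 0.025, fail to reject H0; the data do not provide sufficient evidence against H0.

0.842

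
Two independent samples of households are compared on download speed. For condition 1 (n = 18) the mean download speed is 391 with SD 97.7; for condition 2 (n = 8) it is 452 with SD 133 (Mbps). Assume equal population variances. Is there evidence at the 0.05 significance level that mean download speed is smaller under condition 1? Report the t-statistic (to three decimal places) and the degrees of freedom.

t = -1.315, df = 24

Let group 1 = condition 1, group 2 = condition 2. H0: μ_1 = μ_2; H1: μ_1 < μ_2 (two-sample pooled-variance t-test, left-tailed).
s_p² = [(18−1)·97.7² + (8−1)·133²]/(18+8−2) = 11920.5
t = (391 − 452)/√[11920.5·(1/18 + 1/8)] = -1.315
df = n₁ + n₂ − 2 = 24
p-value = P(T ≤ -1.315) ≈ 0.100
Since p ≈ 0.100 > α = 0.05, fail to reject H0; the data do not provide sufficient evidence against H0.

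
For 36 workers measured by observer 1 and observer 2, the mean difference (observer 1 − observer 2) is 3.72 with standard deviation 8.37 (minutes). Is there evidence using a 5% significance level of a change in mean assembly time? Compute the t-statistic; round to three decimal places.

2.667

H0: μ_d = 0; H1: μ_d ≠ 0 (paired t-test on the differences, two-sided).
t = d̄/(s_d/√n) = 3.72/(8.37/√36) = 2.667
df = n − 1 = 35
Two-sided p-value ≈ 0.012
Since p ≈ 0.012 < α = 0.05, reject H0; the evidence is statistically significant.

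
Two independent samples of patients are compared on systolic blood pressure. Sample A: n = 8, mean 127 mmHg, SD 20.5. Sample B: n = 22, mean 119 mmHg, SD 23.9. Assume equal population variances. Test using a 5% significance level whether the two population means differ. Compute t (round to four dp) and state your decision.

t = 0.8389; fail to reject H0

Let group 1 = sample A, group 2 = sample B. H0: μ_1 = μ_2; H1: μ_1 ≠ μ_2 (two-sample pooled-variance t-test, two-sided).
s_p² = [(8−1)·20.5² + (22−1)·23.9²]/(8+22−2) = 533.47
t = (127 − 119)/√[533.47·(1/8 + 1/22)] = 0.8389
df = n₁ + n₂ − 2 = 28
Two-sided p-value ≈ 0.4086
Since p ≈ 0.4086 > α = 0.05, fail to reject H0; the data do not provide sufficient evidence against H0.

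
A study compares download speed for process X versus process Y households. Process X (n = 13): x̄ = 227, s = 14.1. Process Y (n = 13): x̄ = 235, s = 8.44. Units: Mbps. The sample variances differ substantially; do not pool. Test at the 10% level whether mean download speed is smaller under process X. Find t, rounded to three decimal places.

-1.755

Let group 1 = process X, group 2 = process Y. H0: μ_1 = μ_2; H1: μ_1 < μ_2 (Welch's two-sample t-test, left-tailed).
t = (x̄_1 − x̄_2)/√(s_1²/n_1 + s_2²/n_2) = (227 − 235)/√(14.1²/13 + 8.44²/13) = -1.755
Welch–Satterthwaite df ≈ 19.62
p-value = P(T ≤ -1.755) ≈ 0.047
Since p ≈ 0.047 < α = 0.1, reject H0; the data support H1.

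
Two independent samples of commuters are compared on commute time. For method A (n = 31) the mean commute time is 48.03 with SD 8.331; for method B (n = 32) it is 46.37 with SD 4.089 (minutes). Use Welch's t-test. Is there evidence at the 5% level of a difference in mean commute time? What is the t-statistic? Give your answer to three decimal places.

0.999

Let group 1 = method A, group 2 = method B. H0: μ_1 = μ_2; H1: μ_1 ≠ μ_2 (Welch's two-sample t-test, two-sided).
t = (x̄_1 − x̄_2)/√(s_1²/n_1 + s_2²/n_2) = (48.03 − 46.37)/√(8.331²/31 + 4.089²/32) = 0.999
Welch–Satterthwaite df ≈ 43.35
Two-sided p-value ≈ 0.323
Since p ≈ 0.323 > α = 0.05, fail to reject H0; the data do not provide sufficient evidence against H0.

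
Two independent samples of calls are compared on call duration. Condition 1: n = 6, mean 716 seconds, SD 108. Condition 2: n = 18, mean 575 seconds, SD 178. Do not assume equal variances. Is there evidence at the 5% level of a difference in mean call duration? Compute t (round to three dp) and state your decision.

Let group 1 = condition 1, group 2 = condition 2. H0: μ_1 = μ_2; H1: μ_1 ≠ μ_2 (Welch's two-sample t-test, two-sided).
t = (x̄_1 − x̄_2)/√(s_1²/n_1 + s_2²/n_2) = (716 − 575)/√(108²/6 + 178²/18) = 2.317
Welch–Satterthwaite df ≈ 14.63
Two-sided p-value ≈ 0.0355
Since p ≈ 0.0355 < α = 0.05, reject H0; the data support H1.

t = 2.317; reject H0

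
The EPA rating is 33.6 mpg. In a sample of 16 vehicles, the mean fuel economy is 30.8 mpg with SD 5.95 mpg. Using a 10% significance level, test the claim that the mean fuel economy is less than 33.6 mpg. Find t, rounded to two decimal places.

-1.88

H0: μ = 33.6; H1: μ < 33.6 (one-sample t-test, left-tailed).
t = (x̄ − μ₀)/(s/√n) = (30.8 − 33.6)/(5.95/√16) = -1.88
df = n − 1 = 15
p-value = P(T ≤ -1.88) ≈ 0.0397
Since p ≈ 0.0397 < α = 0.1, reject H0; the data support H1.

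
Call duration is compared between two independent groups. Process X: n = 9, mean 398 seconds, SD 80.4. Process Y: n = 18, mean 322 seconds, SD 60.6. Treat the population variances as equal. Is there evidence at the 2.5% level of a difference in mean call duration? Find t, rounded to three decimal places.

2.755

Let group 1 = process X, group 2 = process Y. H0: μ_1 = μ_2; H1: μ_1 ≠ μ_2 (two-sample pooled-variance t-test, two-sided).
s_p² = [(9−1)·80.4² + (18−1)·60.6²]/(9+18−2) = 4565.74
t = (398 − 322)/√[4565.74·(1/9 + 1/18)] = 2.755
df = n₁ + n₂ − 2 = 25
Two-sided p-value ≈ 0.0108
Since p ≈ 0.0108 < α = 0.025, reject H0; the evidence is statistically significant.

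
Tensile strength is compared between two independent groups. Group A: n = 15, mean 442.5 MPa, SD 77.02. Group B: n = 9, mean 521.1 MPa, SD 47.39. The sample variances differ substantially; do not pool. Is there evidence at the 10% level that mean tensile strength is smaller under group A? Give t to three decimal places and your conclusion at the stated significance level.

t = -3.095; reject H0

Let group 1 = group A, group 2 = group B. H0: μ_1 = μ_2; H1: μ_1 < μ_2 (Welch's two-sample t-test, left-tailed).
t = (x̄_1 − x̄_2)/√(s_1²/n_1 + s_2²/n_2) = (442.5 − 521.1)/√(77.02²/15 + 47.39²/9) = -3.095
Welch–Satterthwaite df ≈ 21.95
p-value = P(T ≤ -3.095) ≈ 0.003
Since p ≈ 0.003 < α = 0.1, reject H0; the data support H1.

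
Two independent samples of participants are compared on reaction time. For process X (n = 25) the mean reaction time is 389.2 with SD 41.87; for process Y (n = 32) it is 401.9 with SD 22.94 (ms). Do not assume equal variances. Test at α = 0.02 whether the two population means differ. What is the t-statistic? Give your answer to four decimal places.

-1.3650

Let group 1 = process X, group 2 = process Y. H0: μ_1 = μ_2; H1: μ_1 ≠ μ_2 (Welch's two-sample t-test, two-sided).
t = (x̄_1 − x̄_2)/√(s_1²/n_1 + s_2²/n_2) = (389.2 − 401.9)/√(41.87²/25 + 22.94²/32) = -1.3650
Welch–Satterthwaite df ≈ 35.08
Two-sided p-value ≈ 0.181
Since p ≈ 0.181 > α = 0.02, fail to reject H0; the data do not provide sufficient evidence against H0.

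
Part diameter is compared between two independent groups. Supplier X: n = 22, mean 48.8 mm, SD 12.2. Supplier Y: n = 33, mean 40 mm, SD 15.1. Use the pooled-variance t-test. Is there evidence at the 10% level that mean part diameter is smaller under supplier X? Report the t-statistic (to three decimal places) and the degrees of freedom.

Let group 1 = supplier X, group 2 = supplier Y. H0: μ_1 = μ_2; H1: μ_1 < μ_2 (two-sample pooled-variance t-test, left-tailed).
s_p² = [(22−1)·12.2² + (33−1)·15.1²]/(22+33−2) = 196.641
t = (48.8 − 40)/√[196.641·(1/22 + 1/33)] = 2.280
df = n₁ + n₂ − 2 = 53
p-value = P(T ≤ 2.280) ≈ 0.987
Since p ≈ 0.987 > α = 0.1, fail to reject H0; the evidence is not statistically significant.

t = 2.280, df = 53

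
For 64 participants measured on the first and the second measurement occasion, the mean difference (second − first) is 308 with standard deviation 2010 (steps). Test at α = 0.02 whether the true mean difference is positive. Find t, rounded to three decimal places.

1.226

H0: μ_d = 0; H1: μ_d > 0 (paired t-test on the differences, right-tailed).
t = d̄/(s_d/√n) = 308/(2010/√64) = 1.226
df = n − 1 = 63
p-value = P(T ≥ 1.226) ≈ 0.1124
Since p ≈ 0.1124 > α = 0.02, fail to reject H0; the evidence is not statistically significant.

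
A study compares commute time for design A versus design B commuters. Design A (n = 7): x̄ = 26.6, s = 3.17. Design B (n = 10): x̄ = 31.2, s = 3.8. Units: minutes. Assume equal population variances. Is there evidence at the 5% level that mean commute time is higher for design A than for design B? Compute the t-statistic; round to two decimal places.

Let group 1 = design A, group 2 = design B. H0: μ_1 = μ_2; H1: μ_1 > μ_2 (two-sample pooled-variance t-test, right-tailed).
s_p² = [(7−1)·3.17² + (10−1)·3.8²]/(7+10−2) = 12.6836
t = (26.6 − 31.2)/√[12.6836·(1/7 + 1/10)] = -2.62
df = n₁ + n₂ − 2 = 15
p-value = P(T ≥ -2.62) ≈ 0.9904
Since p ≈ 0.9904 > α = 0.05, fail to reject H0; the data do not provide sufficient evidence against H0.

-2.62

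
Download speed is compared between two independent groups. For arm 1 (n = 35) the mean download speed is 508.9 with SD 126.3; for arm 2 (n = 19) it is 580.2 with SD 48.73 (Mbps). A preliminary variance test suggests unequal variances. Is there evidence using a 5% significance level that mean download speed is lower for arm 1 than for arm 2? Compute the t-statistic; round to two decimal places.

-2.96

Let group 1 = arm 1, group 2 = arm 2. H0: μ_1 = μ_2; H1: μ_1 < μ_2 (Welch's two-sample t-test, left-tailed).
t = (x̄_1 − x̄_2)/√(s_1²/n_1 + s_2²/n_2) = (508.9 − 580.2)/√(126.3²/35 + 48.73²/19) = -2.96
Welch–Satterthwaite df ≈ 48.34
p-value = P(T ≤ -2.96) ≈ 0.0024
Since p ≈ 0.0024 < α = 0.05, reject H0; the data support H1.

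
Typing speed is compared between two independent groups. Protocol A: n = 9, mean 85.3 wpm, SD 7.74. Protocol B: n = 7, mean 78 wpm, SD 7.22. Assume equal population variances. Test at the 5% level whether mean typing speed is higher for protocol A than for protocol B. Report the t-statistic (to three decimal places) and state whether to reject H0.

t = 1.926; reject H0

Let group 1 = protocol A, group 2 = protocol B. H0: μ_1 = μ_2; H1: μ_1 > μ_2 (two-sample pooled-variance t-test, right-tailed).
s_p² = [(9−1)·7.74² + (7−1)·7.22²]/(9+7−2) = 56.5737
t = (85.3 − 78)/√[56.5737·(1/9 + 1/7)] = 1.926
df = n₁ + n₂ − 2 = 14
p-value = P(T ≥ 1.926) ≈ 0.037
Since p ≈ 0.037 < α = 0.05, reject H0; the evidence is statistically significant.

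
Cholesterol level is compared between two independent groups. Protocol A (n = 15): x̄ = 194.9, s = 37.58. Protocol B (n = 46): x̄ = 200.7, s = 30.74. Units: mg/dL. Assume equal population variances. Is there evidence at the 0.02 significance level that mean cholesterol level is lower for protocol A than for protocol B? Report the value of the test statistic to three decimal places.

-0.600

Let group 1 = protocol A, group 2 = protocol B. H0: μ_1 = μ_2; H1: μ_1 < μ_2 (two-sample pooled-variance t-test, left-tailed).
s_p² = [(15−1)·37.58² + (46−1)·30.74²]/(15+46−2) = 1055.83
t = (194.9 − 200.7)/√[1055.83·(1/15 + 1/46)] = -0.600
df = n₁ + n₂ − 2 = 59
p-value = P(T ≤ -0.600) ≈ 0.2753
Since p ≈ 0.2753 > α = 0.02, fail to reject H0; the evidence is not statistically significant.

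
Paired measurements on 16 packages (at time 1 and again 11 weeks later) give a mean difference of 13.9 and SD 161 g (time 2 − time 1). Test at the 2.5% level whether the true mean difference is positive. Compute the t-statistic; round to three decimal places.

H0: μ_d = 0; H1: μ_d > 0 (paired t-test on the differences, right-tailed).
t = d̄/(s_d/√n) = 13.9/(161/√16) = 0.345
df = n − 1 = 15
p-value = P(T ≥ 0.345) ≈ 0.367
Since p ≈ 0.367 > α = 0.025, fail to reject H0; the data do not provide sufficient evidence against H0.

0.345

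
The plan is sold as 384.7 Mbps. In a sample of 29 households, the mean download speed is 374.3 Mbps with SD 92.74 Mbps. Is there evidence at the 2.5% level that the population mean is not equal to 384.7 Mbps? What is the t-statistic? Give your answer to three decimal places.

-0.604

H0: μ = 384.7; H1: μ ≠ 384.7 (one-sample t-test, two-sided).
t = (x̄ − μ₀)/(s/√n) = (374.3 − 384.7)/(92.74/√29) = -0.604
df = n − 1 = 28
Two-sided p-value ≈ 0.5508
Since p ≈ 0.5508 > α = 0.025, fail to reject H0; the evidence is not statistically significant.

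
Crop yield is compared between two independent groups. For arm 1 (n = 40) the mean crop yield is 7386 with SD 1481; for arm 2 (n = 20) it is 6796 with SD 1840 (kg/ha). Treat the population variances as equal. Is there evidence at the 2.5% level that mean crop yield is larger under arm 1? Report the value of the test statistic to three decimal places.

1.340

Let group 1 = arm 1, group 2 = arm 2. H0: μ_1 = μ_2; H1: μ_1 > μ_2 (two-sample pooled-variance t-test, right-tailed).
s_p² = [(40−1)·1481² + (20−1)·1840²]/(40+20−2) = 2583920
t = (7386 − 6796)/√[2583920·(1/40 + 1/20)] = 1.340
df = n₁ + n₂ − 2 = 58
p-value = P(T ≥ 1.340) ≈ 0.0927
Since p ≈ 0.0927 > α = 0.025, fail to reject H0; the data do not provide sufficient evidence against H0.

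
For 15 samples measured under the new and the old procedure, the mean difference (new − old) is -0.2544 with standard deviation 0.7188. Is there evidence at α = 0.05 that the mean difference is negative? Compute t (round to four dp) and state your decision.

H0: μ_d = 0; H1: μ_d < 0 (paired t-test on the differences, left-tailed).
t = d̄/(s_d/√n) = -0.2544/(0.7188/√15) = -1.3707
df = n − 1 = 14
p-value = P(T ≤ -1.3707) ≈ 0.096
Since p ≈ 0.096 > α = 0.05, fail to reject H0; the evidence is not statistically significant.

t = -1.3707; fail to reject H0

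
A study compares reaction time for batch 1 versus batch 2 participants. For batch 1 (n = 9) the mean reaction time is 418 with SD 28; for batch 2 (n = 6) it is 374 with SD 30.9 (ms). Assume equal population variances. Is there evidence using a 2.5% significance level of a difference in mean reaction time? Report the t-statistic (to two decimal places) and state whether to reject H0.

t = 2.86; reject H0

Let group 1 = batch 1, group 2 = batch 2. H0: μ_1 = μ_2; H1: μ_1 ≠ μ_2 (two-sample pooled-variance t-test, two-sided).
s_p² = [(9−1)·28² + (6−1)·30.9²]/(9+6−2) = 849.696
t = (418 − 374)/√[849.696·(1/9 + 1/6)] = 2.86
df = n₁ + n₂ − 2 = 13
Two-sided p-value ≈ 0.013
Since p ≈ 0.013 < α = 0.025, reject H0; the data support H1.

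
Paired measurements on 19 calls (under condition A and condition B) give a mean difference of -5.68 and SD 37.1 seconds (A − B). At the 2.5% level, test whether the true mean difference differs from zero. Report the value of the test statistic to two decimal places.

-0.67

H0: μ_d = 0; H1: μ_d ≠ 0 (paired t-test on the differences, two-sided).
t = d̄/(s_d/√n) = -5.68/(37.1/√19) = -0.67
df = n − 1 = 18
Two-sided p-value ≈ 0.5130
Since p ≈ 0.5130 > α = 0.025, fail to reject H0; the data do not provide sufficient evidence against H0.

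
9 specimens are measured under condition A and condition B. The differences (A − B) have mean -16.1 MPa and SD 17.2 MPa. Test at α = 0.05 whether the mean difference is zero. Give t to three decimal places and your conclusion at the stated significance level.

H0: μ_d = 0; H1: μ_d ≠ 0 (paired t-test on the differences, two-sided).
t = d̄/(s_d/√n) = -16.1/(17.2/√9) = -2.808
df = n − 1 = 8
Two-sided p-value ≈ 0.0229
Since p ≈ 0.0229 < α = 0.05, reject H0; the data support H1.

t = -2.808; reject H0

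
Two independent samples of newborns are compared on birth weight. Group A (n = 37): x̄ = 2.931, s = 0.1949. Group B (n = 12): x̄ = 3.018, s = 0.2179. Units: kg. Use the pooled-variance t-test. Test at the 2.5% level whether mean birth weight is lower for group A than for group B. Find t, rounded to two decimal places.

-1.31

Let group 1 = group A, group 2 = group B. H0: μ_1 = μ_2; H1: μ_1 < μ_2 (two-sample pooled-variance t-test, left-tailed).
s_p² = [(37−1)·0.1949² + (12−1)·0.2179²]/(37+12−2) = 0.0402081
t = (2.931 − 3.018)/√[0.0402081·(1/37 + 1/12)] = -1.31
df = n₁ + n₂ − 2 = 47
p-value = P(T ≤ -1.31) ≈ 0.0989
Since p ≈ 0.0989 > α = 0.025, fail to reject H0; the evidence is not statistically significant.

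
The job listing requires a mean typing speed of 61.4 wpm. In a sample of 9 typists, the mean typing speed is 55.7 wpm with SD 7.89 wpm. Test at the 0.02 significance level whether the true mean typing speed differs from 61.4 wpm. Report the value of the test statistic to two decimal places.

H0: μ = 61.4; H1: μ ≠ 61.4 (one-sample t-test, two-sided).
t = (x̄ − μ₀)/(s/√n) = (55.7 − 61.4)/(7.89/√9) = -2.17
df = n − 1 = 8
Two-sided p-value ≈ 0.062
Since p ≈ 0.062 > α = 0.02, fail to reject H0; the data do not provide sufficient evidence against H0.

-2.17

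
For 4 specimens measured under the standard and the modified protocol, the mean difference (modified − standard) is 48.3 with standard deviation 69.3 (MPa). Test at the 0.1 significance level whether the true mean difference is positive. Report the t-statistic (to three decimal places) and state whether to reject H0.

H0: μ_d = 0; H1: μ_d > 0 (paired t-test on the differences, right-tailed).
t = d̄/(s_d/√n) = 48.3/(69.3/√4) = 1.394
df = n − 1 = 3
p-value = P(T ≥ 1.394) ≈ 0.1288
Since p ≈ 0.1288 > α = 0.1, fail to reject H0; the evidence is not statistically significant.

t = 1.394; fail to reject H0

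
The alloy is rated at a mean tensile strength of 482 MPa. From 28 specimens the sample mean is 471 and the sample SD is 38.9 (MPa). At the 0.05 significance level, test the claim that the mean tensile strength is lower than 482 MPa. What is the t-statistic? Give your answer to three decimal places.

-1.496

H0: μ = 482; H1: μ < 482 (one-sample t-test, left-tailed).
t = (x̄ − μ₀)/(s/√n) = (471 − 482)/(38.9/√28) = -1.496
df = n − 1 = 27
p-value = P(T ≤ -1.496) ≈ 0.073
Since p ≈ 0.073 > α = 0.05, fail to reject H0; the evidence is not statistically significant.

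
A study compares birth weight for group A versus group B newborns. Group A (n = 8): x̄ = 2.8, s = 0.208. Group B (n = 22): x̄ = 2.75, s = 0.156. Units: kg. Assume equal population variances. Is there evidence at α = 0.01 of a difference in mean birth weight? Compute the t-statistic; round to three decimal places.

0.710

Let group 1 = group A, group 2 = group B. H0: μ_1 = μ_2; H1: μ_1 ≠ μ_2 (two-sample pooled-variance t-test, two-sided).
s_p² = [(8−1)·0.208² + (22−1)·0.156²]/(8+22−2) = 0.029068
t = (2.8 − 2.75)/√[0.029068·(1/8 + 1/22)] = 0.710
df = n₁ + n₂ − 2 = 28
Two-sided p-value ≈ 0.483
Since p ≈ 0.483 > α = 0.01, fail to reject H0; the evidence is not statistically significant.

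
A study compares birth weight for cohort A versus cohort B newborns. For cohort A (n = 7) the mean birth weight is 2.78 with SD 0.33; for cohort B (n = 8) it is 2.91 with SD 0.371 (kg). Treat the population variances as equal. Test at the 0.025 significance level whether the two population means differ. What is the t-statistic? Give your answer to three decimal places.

Let group 1 = cohort A, group 2 = cohort B. H0: μ_1 = μ_2; H1: μ_1 ≠ μ_2 (two-sample pooled-variance t-test, two-sided).
s_p² = [(7−1)·0.33² + (8−1)·0.371²]/(7+8−2) = 0.124376
t = (2.78 − 2.91)/√[0.124376·(1/7 + 1/8)] = -0.712
df = n₁ + n₂ − 2 = 13
Two-sided p-value ≈ 0.4889
Since p ≈ 0.4889 > α = 0.025, fail to reject H0; the data do not provide sufficient evidence against H0.

-0.712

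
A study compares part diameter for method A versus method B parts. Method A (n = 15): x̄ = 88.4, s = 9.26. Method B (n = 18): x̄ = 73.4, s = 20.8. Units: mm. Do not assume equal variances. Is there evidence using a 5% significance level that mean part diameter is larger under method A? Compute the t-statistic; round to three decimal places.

Let group 1 = method A, group 2 = method B. H0: μ_1 = μ_2; H1: μ_1 > μ_2 (Welch's two-sample t-test, right-tailed).
t = (x̄_1 − x̄_2)/√(s_1²/n_1 + s_2²/n_2) = (88.4 − 73.4)/√(9.26²/15 + 20.8²/18) = 2.750
Welch–Satterthwaite df ≈ 24.37
p-value = P(T ≥ 2.750) ≈ 0.0055
Since p ≈ 0.0055 < α = 0.05, reject H0; the evidence is statistically significant.

2.750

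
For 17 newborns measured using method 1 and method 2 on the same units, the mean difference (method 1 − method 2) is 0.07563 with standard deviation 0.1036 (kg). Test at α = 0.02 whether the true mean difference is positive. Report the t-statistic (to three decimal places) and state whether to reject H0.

t = 3.010; reject H0

H0: μ_d = 0; H1: μ_d > 0 (paired t-test on the differences, right-tailed).
t = d̄/(s_d/√n) = 0.07563/(0.1036/√17) = 3.010
df = n − 1 = 16
p-value = P(T ≥ 3.010) ≈ 0.004
Since p ≈ 0.004 < α = 0.02, reject H0; the evidence is statistically significant.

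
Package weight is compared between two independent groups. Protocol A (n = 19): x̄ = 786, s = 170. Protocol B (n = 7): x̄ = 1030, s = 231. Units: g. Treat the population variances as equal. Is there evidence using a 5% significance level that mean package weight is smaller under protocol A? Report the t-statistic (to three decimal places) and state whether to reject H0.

t = -2.949; reject H0

Let group 1 = protocol A, group 2 = protocol B. H0: μ_1 = μ_2; H1: μ_1 < μ_2 (two-sample pooled-variance t-test, left-tailed).
s_p² = [(19−1)·170² + (7−1)·231²]/(19+7−2) = 35015.2
t = (786 − 1030)/√[35015.2·(1/19 + 1/7)] = -2.949
df = n₁ + n₂ − 2 = 24
p-value = P(T ≤ -2.949) ≈ 0.0035
Since p ≈ 0.0035 < α = 0.05, reject H0; the evidence is statistically significant.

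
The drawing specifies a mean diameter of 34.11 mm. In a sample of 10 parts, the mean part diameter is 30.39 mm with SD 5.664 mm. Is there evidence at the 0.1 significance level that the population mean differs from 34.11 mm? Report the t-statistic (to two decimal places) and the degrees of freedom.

t = -2.08, df = 9

H0: μ = 34.11; H1: μ ≠ 34.11 (one-sample t-test, two-sided).
t = (x̄ − μ₀)/(s/√n) = (30.39 − 34.11)/(5.664/√10) = -2.08
df = n − 1 = 9
Two-sided p-value ≈ 0.0676
Since p ≈ 0.0676 < α = 0.1, reject H0; the data support H1.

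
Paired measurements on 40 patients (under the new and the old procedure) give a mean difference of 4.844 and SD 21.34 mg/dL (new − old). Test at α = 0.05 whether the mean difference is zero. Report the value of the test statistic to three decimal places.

1.436

H0: μ_d = 0; H1: μ_d ≠ 0 (paired t-test on the differences, two-sided).
t = d̄/(s_d/√n) = 4.844/(21.34/√40) = 1.436
df = n − 1 = 39
Two-sided p-value ≈ 0.1591
Since p ≈ 0.1591 > α = 0.05, fail to reject H0; the evidence is not statistically significant.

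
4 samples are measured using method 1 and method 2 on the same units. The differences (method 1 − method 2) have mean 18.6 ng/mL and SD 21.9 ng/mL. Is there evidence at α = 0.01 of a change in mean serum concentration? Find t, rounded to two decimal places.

H0: μ_d = 0; H1: μ_d ≠ 0 (paired t-test on the differences, two-sided).
t = d̄/(s_d/√n) = 18.6/(21.9/√4) = 1.70
df = n − 1 = 3
Two-sided p-value ≈ 0.188
Since p ≈ 0.188 > α = 0.01, fail to reject H0; the evidence is not statistically significant.

1.70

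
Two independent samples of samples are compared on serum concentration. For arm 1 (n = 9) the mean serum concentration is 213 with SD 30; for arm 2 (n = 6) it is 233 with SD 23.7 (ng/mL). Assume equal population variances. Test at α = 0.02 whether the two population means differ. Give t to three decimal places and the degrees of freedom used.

t = -1.368, df = 13

Let group 1 = arm 1, group 2 = arm 2. H0: μ_1 = μ_2; H1: μ_1 ≠ μ_2 (two-sample pooled-variance t-test, two-sided).
s_p² = [(9−1)·30² + (6−1)·23.7²]/(9+6−2) = 769.881
t = (213 − 233)/√[769.881·(1/9 + 1/6)] = -1.368
df = n₁ + n₂ − 2 = 13
Two-sided p-value ≈ 0.1946
Since p ≈ 0.1946 > α = 0.02, fail to reject H0; the data do not provide sufficient evidence against H0.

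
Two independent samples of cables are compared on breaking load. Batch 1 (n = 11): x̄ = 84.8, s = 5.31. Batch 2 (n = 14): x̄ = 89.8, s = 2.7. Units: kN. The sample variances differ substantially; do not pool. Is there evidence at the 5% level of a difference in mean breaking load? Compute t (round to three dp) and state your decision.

Let group 1 = batch 1, group 2 = batch 2. H0: μ_1 = μ_2; H1: μ_1 ≠ μ_2 (Welch's two-sample t-test, two-sided).
t = (x̄_1 − x̄_2)/√(s_1²/n_1 + s_2²/n_2) = (84.8 − 89.8)/√(5.31²/11 + 2.7²/14) = -2.847
Welch–Satterthwaite df ≈ 14.03
Two-sided p-value ≈ 0.013
Since p ≈ 0.013 < α = 0.05, reject H0; the data support H1.

t = -2.847; reject H0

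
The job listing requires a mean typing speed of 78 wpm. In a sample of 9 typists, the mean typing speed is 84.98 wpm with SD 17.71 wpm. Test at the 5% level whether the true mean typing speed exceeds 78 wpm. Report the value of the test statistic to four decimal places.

1.1824

H0: μ = 78; H1: μ > 78 (one-sample t-test, right-tailed).
t = (x̄ − μ₀)/(s/√n) = (84.98 − 78)/(17.71/√9) = 1.1824
df = n − 1 = 8
p-value = P(T ≥ 1.1824) ≈ 0.136
Since p ≈ 0.136 > α = 0.05, fail to reject H0; the data do not provide sufficient evidence against H0.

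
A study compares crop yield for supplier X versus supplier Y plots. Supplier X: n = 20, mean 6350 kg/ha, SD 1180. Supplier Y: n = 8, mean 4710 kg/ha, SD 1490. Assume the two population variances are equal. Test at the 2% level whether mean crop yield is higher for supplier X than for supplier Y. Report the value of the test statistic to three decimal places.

3.085

Let group 1 = supplier X, group 2 = supplier Y. H0: μ_1 = μ_2; H1: μ_1 > μ_2 (two-sample pooled-variance t-test, right-tailed).
s_p² = [(20−1)·1180² + (8−1)·1490²]/(20+8−2) = 1615240
t = (6350 − 4710)/√[1615240·(1/20 + 1/8)] = 3.085
df = n₁ + n₂ − 2 = 26
p-value = P(T ≥ 3.085) ≈ 0.0024
Since p ≈ 0.0024 < α = 0.02, reject H0; the evidence is statistically significant.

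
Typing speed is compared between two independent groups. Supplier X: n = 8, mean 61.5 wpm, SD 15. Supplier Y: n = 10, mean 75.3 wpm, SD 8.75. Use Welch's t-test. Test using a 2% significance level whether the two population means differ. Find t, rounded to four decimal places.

-2.3070

Let group 1 = supplier X, group 2 = supplier Y. H0: μ_1 = μ_2; H1: μ_1 ≠ μ_2 (Welch's two-sample t-test, two-sided).
t = (x̄_1 − x̄_2)/√(s_1²/n_1 + s_2²/n_2) = (61.5 − 75.3)/√(15²/8 + 8.75²/10) = -2.3070
Welch–Satterthwaite df ≈ 10.71
Two-sided p-value ≈ 0.0421
Since p ≈ 0.0421 > α = 0.02, fail to reject H0; the evidence is not statistically significant.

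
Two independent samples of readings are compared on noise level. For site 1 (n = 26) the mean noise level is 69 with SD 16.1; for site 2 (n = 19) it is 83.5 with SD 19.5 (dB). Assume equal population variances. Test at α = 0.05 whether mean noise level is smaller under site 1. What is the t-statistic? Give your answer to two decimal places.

-2.73

Let group 1 = site 1, group 2 = site 2. H0: μ_1 = μ_2; H1: μ_1 < μ_2 (two-sample pooled-variance t-test, left-tailed).
s_p² = [(26−1)·16.1² + (19−1)·19.5²]/(26+19−2) = 309.878
t = (69 − 83.5)/√[309.878·(1/26 + 1/19)] = -2.73
df = n₁ + n₂ − 2 = 43
p-value = P(T ≤ -2.73) ≈ 0.005
Since p ≈ 0.005 < α = 0.05, reject H0; the data support H1.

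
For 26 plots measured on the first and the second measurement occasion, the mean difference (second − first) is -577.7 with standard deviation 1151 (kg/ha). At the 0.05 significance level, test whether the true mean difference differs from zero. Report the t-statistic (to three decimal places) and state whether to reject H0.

t = -2.559; reject H0

H0: μ_d = 0; H1: μ_d ≠ 0 (paired t-test on the differences, two-sided).
t = d̄/(s_d/√n) = -577.7/(1151/√26) = -2.559
df = n − 1 = 25
Two-sided p-value ≈ 0.017
Since p ≈ 0.017 < α = 0.05, reject H0; the evidence is statistically significant.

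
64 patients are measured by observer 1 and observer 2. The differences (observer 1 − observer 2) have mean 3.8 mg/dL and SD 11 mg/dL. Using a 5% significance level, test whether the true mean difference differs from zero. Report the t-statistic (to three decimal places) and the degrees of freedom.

t = 2.764, df = 63

H0: μ_d = 0; H1: μ_d ≠ 0 (paired t-test on the differences, two-sided).
t = d̄/(s_d/√n) = 3.8/(11/√64) = 2.764
df = n − 1 = 63
Two-sided p-value ≈ 0.0075
Since p ≈ 0.0075 < α = 0.05, reject H0; the evidence is statistically significant.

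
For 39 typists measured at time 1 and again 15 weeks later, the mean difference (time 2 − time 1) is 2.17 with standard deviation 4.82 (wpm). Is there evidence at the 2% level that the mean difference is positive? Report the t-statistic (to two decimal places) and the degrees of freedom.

t = 2.81, df = 38

H0: μ_d = 0; H1: μ_d > 0 (paired t-test on the differences, right-tailed).
t = d̄/(s_d/√n) = 2.17/(4.82/√39) = 2.81
df = n − 1 = 38
p-value = P(T ≥ 2.81) ≈ 0.0039
Since p ≈ 0.0039 < α = 0.02, reject H0; the data support H1.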